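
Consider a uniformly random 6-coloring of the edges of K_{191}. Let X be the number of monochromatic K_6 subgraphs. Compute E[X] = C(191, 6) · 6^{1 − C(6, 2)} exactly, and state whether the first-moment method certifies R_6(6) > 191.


E[X] = C(191, 6) · 6^{1 − 15} = 62291483793 · 6^{−14} = 62291483793/78364164096.
As a reduced fraction: E[X] = 6921275977/8707129344 ≈ 0.795.
Is E[X] < 1? YES.
Since E[X] < 1, there exists a 6-coloring of K_{191} with no monochromatic K_6; hence R_6(6) > 191.

E[X] = 6921275977/8707129344 ≈ 0.795; E[X] < 1, so R_6(6) > 191.


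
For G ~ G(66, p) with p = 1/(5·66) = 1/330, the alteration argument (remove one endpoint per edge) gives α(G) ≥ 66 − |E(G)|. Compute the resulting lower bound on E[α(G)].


E[|E(G)|] = C(66, 2)·p = 2145 · (1/330) = 13/2.
E[α(G)] ≥ n − E[|E(G)|] = 66 − 13/2 = 119/2.
Numerically: ≈ 59.500.
(This is only a lower bound; the true E[α(G)] may be larger.)

E[α(G)] ≥ 119/2 ≈ 59.500.


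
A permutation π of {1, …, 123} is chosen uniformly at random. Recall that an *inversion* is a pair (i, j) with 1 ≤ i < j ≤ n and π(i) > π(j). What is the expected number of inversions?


Write X = Σ X_I over the C(123, 2) = 7503 pairs i < j, with X_I the indicator of one inversion.
There are 7503 indicators.
For each fixed pair i < j, the values π(i) and π(j) are two distinct elements of {1, …, 123} in uniformly random order; by symmetry P[π(i) > π(j)] = 1/2.
By linearity: E[X] = 7503 · (1/2) = C(123, 2) · (1/2) = 7503/2 = 7503/2 ≈ 3751.500000.

E[X] = 7503/2 = 3751.500000.


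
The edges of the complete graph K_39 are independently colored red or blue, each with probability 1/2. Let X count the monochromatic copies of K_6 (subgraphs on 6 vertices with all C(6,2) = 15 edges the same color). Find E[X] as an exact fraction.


Let X = Σ_S X_S over the C(39, 6) = 3262623 subsets S of size 6, where X_S = 1 if the K_6 on S is monochromatic.
For a fixed S, the K_6 on S has C(6, 2) = 15 edges. P[all 15 edges red] = (1/2)^15, and likewise for blue, so P[monochromatic] = 2·(1/2)^15 = 2^{1 − 15} = 1/16384.
By linearity of expectation: E[X] = C(39, 6) · 2^{1 − 15} = 3262623 · 1/16384 = 3262623/16384.
Numerically: E[X] ≈ 199.134705.

E[X] = C(39,6)·2^(1−C(6,2)) = 3262623/16384 ≈ 199.134705.


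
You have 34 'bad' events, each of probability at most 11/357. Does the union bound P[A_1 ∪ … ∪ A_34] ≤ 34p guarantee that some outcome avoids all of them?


Union bound: P[∪_{i=1}^{34} A_i] ≤ Σ_i P[A_i] ≤ 34·p = 34·(11/357) = 22/21.
Numerically: 22/21 ≈ 1.0476.
Is 22/21 < 1? NO.
Since the bound 22/21 is ≥ 1, the union bound is uninformative here; it does NOT by itself certify existence.

34·p = 22/21 ≈ 1.0476; existence NOT certified by the union bound.


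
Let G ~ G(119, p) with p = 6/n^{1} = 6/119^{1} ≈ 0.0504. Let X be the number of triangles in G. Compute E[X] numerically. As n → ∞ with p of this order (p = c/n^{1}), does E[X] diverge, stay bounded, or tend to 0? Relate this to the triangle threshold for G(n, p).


Number of potential triangles: C(119, 3) = 273819.
Each occurs with probability p³ ≈ (0.0504)³ ≈ 1.28178e-04.
By linearity: E[X] = C(119, 3)·p³ ≈ 273819 · 1.28178e-04 ≈ 35.098.
Here α = 1, so p = 6/n is exactly at the triangle threshold p ~ 1/n. Asymptotically E[X] → c³/6 = 6³/6 = 36 ≈ 36.000, a bounded constant. In this regime the triangle count is asymptotically Poisson(c³/6).

E[X] ≈ 35.098; in regime p = Θ(1/n^{1}) E[X] stays bounded (at the triangle threshold p ~ 1/n).


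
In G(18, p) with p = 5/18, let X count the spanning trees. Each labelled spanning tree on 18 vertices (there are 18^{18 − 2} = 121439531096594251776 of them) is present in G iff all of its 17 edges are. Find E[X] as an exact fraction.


K_18 has 18^{18 − 2} = 121439531096594251776 labelled spanning trees.
For each such spanning tree H, let X_H = 1 if all 17 edges of H are present in G. Then P[X_H = 1] = p^{17} = (5/18)^{17} = 762939453125/2185911559738696531968.
By linearity: E[X] = Σ_H E[X_H] = 121439531096594251776 · p^{17} = 121439531096594251776 · 762939453125/2185911559738696531968 = 762939453125/18.
Numerically: E[X] ≈ 4.23855e+10.

E[X] = 121439531096594251776 · (5/18)^{17} = 762939453125/18 ≈ 4.23855e+10.


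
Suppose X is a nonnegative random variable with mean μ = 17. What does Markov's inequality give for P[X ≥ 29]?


μ = E[X] = 17, a = 29.
Markov: P[X ≥ 29] ≤ μ/a = (17)/29 = 17/29.
Numerically: ≈ 0.58621.
(Since a = 29 > μ = 17.00000, the bound 17/29 is < 1 and informative.)

P[X ≥ 29] ≤ 17/29 ≈ 0.58621.


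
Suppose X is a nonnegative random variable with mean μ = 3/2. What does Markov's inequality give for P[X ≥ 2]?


μ = E[X] = 3/2, a = 2.
Markov: P[X ≥ 2] ≤ μ/a = (3/2)/2 = 3/4.
Numerically: ≈ 0.750000.
(Since a = 2 > μ = 1.500000, the bound 3/4 is < 1 and informative.)

P[X ≥ 2] ≤ 3/4 ≈ 0.750000.


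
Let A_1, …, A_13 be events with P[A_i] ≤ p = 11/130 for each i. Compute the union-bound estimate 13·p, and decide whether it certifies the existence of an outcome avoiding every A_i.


Union bound: P[∪_{i=1}^{13} A_i] ≤ Σ_i P[A_i] ≤ 13·p = 13·(11/130) = 11/10.
Numerically: 11/10 ≈ 1.10000.
Is 11/10 < 1? NO.
Since the bound 11/10 is ≥ 1, the union bound is uninformative here; it does NOT by itself certify existence.

13·p = 11/10 ≈ 1.10000; existence NOT certified by the union bound.


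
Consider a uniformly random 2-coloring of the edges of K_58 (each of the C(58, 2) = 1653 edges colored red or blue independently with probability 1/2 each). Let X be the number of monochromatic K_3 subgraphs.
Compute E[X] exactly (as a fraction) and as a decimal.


Let X = Σ_S X_S over the C(58, 3) = 30856 subsets S of size 3, where X_S = 1 if the K_3 on S is monochromatic.
For a fixed S, the K_3 on S has C(3, 2) = 3 edges. P[all 3 edges red] = (1/2)^3, and likewise for blue, so P[monochromatic] = 2·(1/2)^3 = 2^{1 − 3} = 1/4.
By linearity: E[X] = C(58, 3) · 2^{1 − 3} = 30856 · 1/4 = 7714.
Numerically: E[X] ≈ 7714.00000.

E[X] = C(58,3)·2^(1−C(3,2)) = 7714 ≈ 7714.00000.


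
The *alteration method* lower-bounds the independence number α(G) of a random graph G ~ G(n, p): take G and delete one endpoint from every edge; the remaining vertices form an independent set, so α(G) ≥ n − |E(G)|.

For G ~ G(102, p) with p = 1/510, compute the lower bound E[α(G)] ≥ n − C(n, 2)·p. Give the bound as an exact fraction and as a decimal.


E[|E(G)|] = C(102, 2)·p = 5151 · (1/510) = 101/10.
E[α(G)] ≥ n − E[|E(G)|] = 102 − 101/10 = 919/10.
Numerically: ≈ 91.900.
(This is only a lower bound; the true E[α(G)] may be larger.)

E[α(G)] ≥ 919/10 ≈ 91.900.


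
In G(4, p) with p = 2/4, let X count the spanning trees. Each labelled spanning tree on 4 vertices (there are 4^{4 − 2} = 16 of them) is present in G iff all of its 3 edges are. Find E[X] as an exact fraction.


K_4 has 4^{4 − 2} = 16 labelled spanning trees.
For each such spanning tree H, let X_H = 1 if all 3 edges of H are present in G. Then P[X_H = 1] = p^{3} = (1/2)^{3} = 1/8.
By linearity: E[X] = Σ_H E[X_H] = 16 · p^{3} = 16 · 1/8 = 2.
Numerically: E[X] ≈ 2.

E[X] = 16 · (1/2)^{3} = 2 ≈ 2.


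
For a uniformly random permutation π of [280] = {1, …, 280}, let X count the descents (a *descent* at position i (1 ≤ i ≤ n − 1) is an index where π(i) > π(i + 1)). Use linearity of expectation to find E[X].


Write X = Σ X_I over i = 1, …, 279, with X_I the indicator of one descent.
There are 279 indicators.
For each fixed i, the pair (π(i), π(i+1)) is a uniformly random ordered pair of distinct values from {1, …, 280}; by symmetry P[π(i) > π(i+1)] = 1/2.
By linearity: E[X] = 279 · (1/2) = (280 − 1) · (1/2) = 279/2 ≈ 139.50000.

E[X] = 279/2 = 139.50000.


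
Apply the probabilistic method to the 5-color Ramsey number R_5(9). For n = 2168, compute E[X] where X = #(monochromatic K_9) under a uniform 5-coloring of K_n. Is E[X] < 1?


E[X] = C(2168, 9) · 5^{1 − 36} = 2867804175977929537095120 · 5^{−35} = 2867804175977929537095120/2910383045673370361328125.
As a reduced fraction: E[X] = 573560835195585907419024/582076609134674072265625 ≈ 0.9853700.
Is E[X] < 1? YES.
Since E[X] < 1, there exists a 5-coloring of K_{2168} with no monochromatic K_9; hence R_5(9) > 2168.

E[X] = 573560835195585907419024/582076609134674072265625 ≈ 0.9853700; E[X] < 1, so R_5(9) > 2168.


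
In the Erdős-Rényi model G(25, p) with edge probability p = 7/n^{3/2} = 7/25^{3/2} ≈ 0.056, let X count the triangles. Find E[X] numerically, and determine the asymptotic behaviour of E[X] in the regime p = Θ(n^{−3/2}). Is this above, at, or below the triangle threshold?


Number of potential triangles: C(25, 3) = 2300.
Each occurs with probability p³ ≈ (0.056)³ ≈ 1.75616e-04.
By linearity: E[X] = C(25, 3)·p³ ≈ 2300 · 1.75616e-04 ≈ 0.404.
Since α = 3/2 > 1, p = c/n^{3/2} = o(1/n) is below the triangle threshold p ~ 1/n. Asymptotically E[X] ~ (c³/6)·n^{3(1−α)} = (7³/6)·n^{-1.5} → 0, so by Markov's inequality G has no triangles w.h.p.

E[X] ≈ 0.404; in regime p = Θ(1/n^{3/2}) E[X] tends to 0 (below the triangle threshold p ~ 1/n).


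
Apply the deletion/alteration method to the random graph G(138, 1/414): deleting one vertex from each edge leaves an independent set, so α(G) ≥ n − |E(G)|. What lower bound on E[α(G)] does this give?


E[|E(G)|] = C(138, 2)·p = 9453 · (1/414) = 137/6.
E[α(G)] ≥ n − E[|E(G)|] = 138 − 137/6 = 691/6.
Numerically: ≈ 115.167.
(This is only a lower bound; the true E[α(G)] may be larger.)

E[α(G)] ≥ 691/6 ≈ 115.167.


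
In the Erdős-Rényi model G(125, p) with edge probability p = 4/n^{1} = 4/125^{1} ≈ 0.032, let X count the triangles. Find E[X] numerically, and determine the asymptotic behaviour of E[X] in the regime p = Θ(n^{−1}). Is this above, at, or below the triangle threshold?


Number of potential triangles: C(125, 3) = 317750.
Each occurs with probability p³ ≈ (0.032)³ ≈ 3.2768000e-05.
By linearity: E[X] = C(125, 3)·p³ ≈ 317750 · 3.2768000e-05 ≈ 10.41203.
Here α = 1, so p = 4/n is exactly at the triangle threshold p ~ 1/n. Asymptotically E[X] → c³/6 = 4³/6 = 32/3 ≈ 10.66667, a bounded constant. In this regime the triangle count is asymptotically Poisson(c³/6).

E[X] ≈ 10.41203; in regime p = Θ(1/n^{1}) E[X] stays bounded (at the triangle threshold p ~ 1/n).


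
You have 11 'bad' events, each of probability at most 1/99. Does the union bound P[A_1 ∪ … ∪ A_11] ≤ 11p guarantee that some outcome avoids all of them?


Union bound: P[∪_{i=1}^{11} A_i] ≤ Σ_i P[A_i] ≤ 11·p = 11·(1/99) = 1/9.
Numerically: 1/9 ≈ 0.11111.
Is 1/9 < 1? YES.
Since P[∪ A_i] ≤ 1/9 < 1, the complement has P[∩ A_i^c] ≥ 1 − 1/9 = 8/9 > 0, so some outcome avoids every A_i.

11·p = 1/9 ≈ 0.11111; existence CERTIFIED by the union bound.


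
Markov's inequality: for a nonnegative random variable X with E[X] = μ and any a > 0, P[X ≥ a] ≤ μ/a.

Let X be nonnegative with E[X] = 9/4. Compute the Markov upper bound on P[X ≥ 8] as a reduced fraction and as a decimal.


μ = E[X] = 9/4, a = 8.
Markov: P[X ≥ 8] ≤ μ/a = (9/4)/8 = 9/32.
Numerically: ≈ 0.281250.
(Since a = 8 > μ = 2.250000, the bound 9/32 is < 1 and informative.)

P[X ≥ 8] ≤ 9/32 ≈ 0.281250.


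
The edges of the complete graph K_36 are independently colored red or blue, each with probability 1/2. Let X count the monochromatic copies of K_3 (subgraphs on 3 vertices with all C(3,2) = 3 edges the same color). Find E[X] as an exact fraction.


Let X = Σ_S X_S over the C(36, 3) = 7140 subsets S of size 3, where X_S = 1 if the K_3 on S is monochromatic.
For a fixed S, the K_3 on S has C(3, 2) = 3 edges. P[all 3 edges red] = (1/2)^3, and likewise for blue, so P[monochromatic] = 2·(1/2)^3 = 2^{1 − 3} = 1/4.
By linearity: E[X] = C(36, 3) · 2^{1 − 3} = 7140 · 1/4 = 1785.
Numerically: E[X] ≈ 1785.000000.

E[X] = C(36,3)·2^(1−C(3,2)) = 1785 ≈ 1785.000000.


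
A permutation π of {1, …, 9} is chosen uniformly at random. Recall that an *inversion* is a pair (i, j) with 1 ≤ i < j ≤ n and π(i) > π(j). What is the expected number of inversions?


Write X = Σ X_I over the C(9, 2) = 36 pairs i < j, with X_I the indicator of one inversion.
There are 36 indicators.
For each fixed pair i < j, the values π(i) and π(j) are two distinct elements of {1, …, 9} in uniformly random order; by symmetry P[π(i) > π(j)] = 1/2.
By linearity: E[X] = 36 · (1/2) = C(9, 2) · (1/2) = 36/2 = 18 ≈ 18.000.

E[X] = 18 = 18.000.


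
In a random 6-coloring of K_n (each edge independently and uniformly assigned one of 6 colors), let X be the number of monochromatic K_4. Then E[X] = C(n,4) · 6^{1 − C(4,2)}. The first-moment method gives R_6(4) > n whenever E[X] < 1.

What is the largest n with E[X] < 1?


We need C(n, 4) · 6^{1 − 6} < 1, i.e. C(n, 4) < 6^{6 − 1} = 7776.
Check values of n near the boundary:
  n = 17: C(17, 4) = 2380; 2380 < 7776? YES
  n = 18: C(18, 4) = 3060; 3060 < 7776? YES
  n = 19: C(19, 4) = 3876; 3876 < 7776? YES
  n = 20: C(20, 4) = 4845; 4845 < 7776? YES
  n = 21: C(21, 4) = 5985; 5985 < 7776? YES
  n = 22: C(22, 4) = 7315; 7315 < 7776? YES
  n = 23: C(23, 4) = 8855; 8855 < 7776? NO
  n = 24: C(24, 4) = 10626; 10626 < 7776? NO
  n = 25: C(25, 4) = 12650; 12650 < 7776? NO
The largest n with C(n, 4) < 7776 is n = 22 (where E[X] = 7315/7776 ≈ 0.940715). Hence R_6(4) > 22, i.e. R_6(4) ≥ 23.

Largest n = 22; hence R_6(4) > 22.


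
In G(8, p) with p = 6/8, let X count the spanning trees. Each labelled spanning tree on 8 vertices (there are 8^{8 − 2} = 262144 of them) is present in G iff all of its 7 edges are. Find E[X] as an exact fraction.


K_8 has 8^{8 − 2} = 262144 labelled spanning trees.
For each such spanning tree H, let X_H = 1 if all 7 edges of H are present in G. Then P[X_H = 1] = p^{7} = (3/4)^{7} = 2187/16384.
By linearity: E[X] = Σ_H E[X_H] = 262144 · p^{7} = 262144 · 2187/16384 = 34992.
Numerically: E[X] ≈ 34992.

E[X] = 262144 · (3/4)^{7} = 34992 ≈ 34992.


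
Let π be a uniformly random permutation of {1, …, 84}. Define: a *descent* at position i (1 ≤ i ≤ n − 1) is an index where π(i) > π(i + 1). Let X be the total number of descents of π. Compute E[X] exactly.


Write X = Σ X_I over i = 1, …, 83, with X_I the indicator of one descent.
There are 83 indicators.
For each fixed i, the pair (π(i), π(i+1)) is a uniformly random ordered pair of distinct values from {1, …, 84}; by symmetry P[π(i) > π(i+1)] = 1/2.
By linearity: E[X] = 83 · (1/2) = (84 − 1) · (1/2) = 83/2 ≈ 41.50000.

E[X] = 83/2 = 41.50000.


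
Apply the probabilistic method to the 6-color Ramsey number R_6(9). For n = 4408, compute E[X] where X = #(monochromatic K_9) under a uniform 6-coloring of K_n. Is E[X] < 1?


E[X] = C(4408, 9) · 6^{1 − 36} = 1717362945146264156457459600 · 6^{−35} = 1717362945146264156457459600/1719070799748422591028658176.
As a reduced fraction: E[X] = 35778394690547169926197075/35813974994758803979763712 ≈ 0.999.
Is E[X] < 1? YES.
Since E[X] < 1, there exists a 6-coloring of K_{4408} with no monochromatic K_9; hence R_6(9) > 4408.

E[X] = 35778394690547169926197075/35813974994758803979763712 ≈ 0.999; E[X] < 1, so R_6(9) > 4408.


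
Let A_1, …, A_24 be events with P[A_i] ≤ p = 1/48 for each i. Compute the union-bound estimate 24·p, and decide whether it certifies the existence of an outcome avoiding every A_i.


Union bound: P[∪_{i=1}^{24} A_i] ≤ Σ_i P[A_i] ≤ 24·p = 24·(1/48) = 1/2.
Numerically: 1/2 ≈ 0.5000000.
Is 1/2 < 1? YES.
Since P[∪ A_i] ≤ 1/2 < 1, the complement has P[∩ A_i^c] ≥ 1 − 1/2 = 1/2 > 0, so some outcome avoids every A_i.

24·p = 1/2 ≈ 0.5000000; existence CERTIFIED by the union bound.


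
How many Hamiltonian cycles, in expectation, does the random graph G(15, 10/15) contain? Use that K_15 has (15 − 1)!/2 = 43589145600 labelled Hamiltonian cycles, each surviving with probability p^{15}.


K_15 has (15 − 1)!/2 = 43589145600 labelled Hamiltonian cycles.
For each such Hamiltonian cycle H, let X_H = 1 if all 15 edges of H are present in G. Then P[X_H = 1] = p^{15} = (2/3)^{15} = 32768/14348907.
Summing the indicators: E[X] = Σ_H E[X_H] = 43589145600 · p^{15} = 43589145600 · 32768/14348907 = 5877897625600/59049.
Numerically: E[X] ≈ 9.954e+07.

E[X] = 43589145600 · (2/3)^{15} = 5877897625600/59049 ≈ 9.954e+07.


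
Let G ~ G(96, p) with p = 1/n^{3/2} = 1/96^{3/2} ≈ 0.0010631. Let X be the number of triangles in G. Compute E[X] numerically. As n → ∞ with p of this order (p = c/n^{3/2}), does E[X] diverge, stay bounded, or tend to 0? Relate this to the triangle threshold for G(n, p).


Number of potential triangles: C(96, 3) = 142880.
Each occurs with probability p³ ≈ (0.0010631)³ ≈ 1.2016540e-09.
By linearity: E[X] = C(96, 3)·p³ ≈ 142880 · 1.2016540e-09 ≈ 0.00017.
Since α = 3/2 > 1, p = c/n^{3/2} = o(1/n) is below the triangle threshold p ~ 1/n. Asymptotically E[X] ~ (c³/6)·n^{3(1−α)} = (1³/6)·n^{-1.5} → 0, so by Markov's inequality G has no triangles w.h.p.

E[X] ≈ 0.00017; in regime p = Θ(1/n^{3/2}) E[X] tends to 0 (below the triangle threshold p ~ 1/n).


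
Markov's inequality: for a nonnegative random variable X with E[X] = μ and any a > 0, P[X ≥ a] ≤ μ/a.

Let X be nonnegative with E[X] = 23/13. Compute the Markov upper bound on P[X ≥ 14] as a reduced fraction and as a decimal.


μ = E[X] = 23/13, a = 14.
Markov: P[X ≥ 14] ≤ μ/a = (23/13)/14 = 23/182.
Numerically: ≈ 0.1264.
(Since a = 14 > μ = 1.7692, the bound 23/182 is < 1 and informative.)

P[X ≥ 14] ≤ 23/182 ≈ 0.1264.


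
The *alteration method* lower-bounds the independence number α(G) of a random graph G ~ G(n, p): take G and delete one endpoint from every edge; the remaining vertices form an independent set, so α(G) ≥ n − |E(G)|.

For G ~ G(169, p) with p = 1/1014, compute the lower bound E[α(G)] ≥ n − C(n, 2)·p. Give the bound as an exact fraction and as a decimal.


E[|E(G)|] = C(169, 2)·p = 14196 · (1/1014) = 14.
E[α(G)] ≥ n − E[|E(G)|] = 169 − 14 = 155.
Numerically: ≈ 155.000.
(This is only a lower bound; the true E[α(G)] may be larger.)

E[α(G)] ≥ 155 ≈ 155.000.


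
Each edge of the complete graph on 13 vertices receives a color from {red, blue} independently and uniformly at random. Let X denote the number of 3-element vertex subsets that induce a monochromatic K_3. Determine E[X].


Let X = Σ_S X_S over the C(13, 3) = 286 subsets S of size 3, where X_S = 1 if the K_3 on S is monochromatic.
For a fixed S, the K_3 on S has C(3, 2) = 3 edges. P[all 3 edges red] = (1/2)^3, and likewise for blue, so P[monochromatic] = 2·(1/2)^3 = 2^{1 − 3} = 1/4.
Summing: E[X] = C(13, 3) · 2^{1 − 3} = 286 · 1/4 = 143/2.
Numerically: E[X] ≈ 71.5000.

E[X] = C(13,3)·2^(1−C(3,2)) = 143/2 ≈ 71.5000.


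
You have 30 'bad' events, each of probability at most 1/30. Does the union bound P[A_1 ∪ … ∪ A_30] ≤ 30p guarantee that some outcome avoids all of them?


Union bound: P[∪_{i=1}^{30} A_i] ≤ Σ_i P[A_i] ≤ 30·p = 30·(1/30) = 1.
Numerically: 1 ≈ 1.000.
Is 1 < 1? NO.
Since the bound 1 is ≥ 1, the union bound is uninformative here; it does NOT by itself certify existence.

30·p = 1 ≈ 1.000; existence NOT certified by the union bound.


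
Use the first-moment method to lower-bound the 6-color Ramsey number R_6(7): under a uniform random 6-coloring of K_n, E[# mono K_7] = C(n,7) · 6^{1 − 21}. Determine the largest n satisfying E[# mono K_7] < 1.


We need C(n, 7) · 6^{1 − 21} < 1, i.e. C(n, 7) < 6^{21 − 1} = 3656158440062976.
Check values of n near the boundary:
  n = 562: C(562, 7) = 3384017972944752; 3384017972944752 < 3656158440062976? YES
  n = 563: C(563, 7) = 3426622515769596; 3426622515769596 < 3656158440062976? YES
  n = 564: C(564, 7) = 3469685994423792; 3469685994423792 < 3656158440062976? YES
  n = 565: C(565, 7) = 3513212521235560; 3513212521235560 < 3656158440062976? YES
  n = 566: C(566, 7) = 3557206237959440; 3557206237959440 < 3656158440062976? YES
  n = 567: C(567, 7) = 3601671315933933; 3601671315933933 < 3656158440062976? YES
  n = 568: C(568, 7) = 3646611956239704; 3646611956239704 < 3656158440062976? YES
  n = 569: C(569, 7) = 3692032389858348; 3692032389858348 < 3656158440062976? NO
  n = 570: C(570, 7) = 3737936877831720; 3737936877831720 < 3656158440062976? NO
The largest n with C(n, 7) < 3656158440062976 is n = 568 (where E[X] = 16882462760369/16926659444736 ≈ 0.99739). Hence R_6(7) > 568, i.e. R_6(7) ≥ 569.

Largest n = 568; hence R_6(7) > 568.


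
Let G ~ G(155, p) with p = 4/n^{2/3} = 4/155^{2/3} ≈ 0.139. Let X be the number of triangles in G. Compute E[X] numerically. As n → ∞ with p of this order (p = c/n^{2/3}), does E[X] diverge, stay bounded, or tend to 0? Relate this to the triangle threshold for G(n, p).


Number of potential triangles: C(155, 3) = 608685.
Each occurs with probability p³ ≈ (0.139)³ ≈ 2.66389e-03.
By linearity: E[X] = C(155, 3)·p³ ≈ 608685 · 2.66389e-03 ≈ 1621.471.
Since α = 2/3 < 1, p = c/n^{2/3} ≫ 1/n is above the triangle threshold p ~ 1/n. Asymptotically E[X] ~ (c³/6)·n^{3(1−α)} = (4³/6)·n^{1} → ∞; triangles are abundant w.h.p.

E[X] ≈ 1621.471; in regime p = Θ(1/n^{2/3}) E[X] diverges (above the triangle threshold p ~ 1/n).


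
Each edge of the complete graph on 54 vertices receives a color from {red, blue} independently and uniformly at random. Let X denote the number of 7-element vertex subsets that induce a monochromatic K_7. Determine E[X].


Let X = Σ_S X_S over the C(54, 7) = 177100560 subsets S of size 7, where X_S = 1 if the K_7 on S is monochromatic.
For a fixed S, the K_7 on S has C(7, 2) = 21 edges. P[all 21 edges red] = (1/2)^21, and likewise for blue, so P[monochromatic] = 2·(1/2)^21 = 2^{1 − 21} = 1/1048576.
By linearity: E[X] = C(54, 7) · 2^{1 − 21} = 177100560 · 1/1048576 = 11068785/65536.
Numerically: E[X] ≈ 168.89626.

E[X] = C(54,7)·2^(1−C(7,2)) = 11068785/65536 ≈ 168.89626.


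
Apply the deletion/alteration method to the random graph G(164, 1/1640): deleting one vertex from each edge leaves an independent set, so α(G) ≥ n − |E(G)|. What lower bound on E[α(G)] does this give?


E[|E(G)|] = C(164, 2)·p = 13366 · (1/1640) = 163/20.
E[α(G)] ≥ n − E[|E(G)|] = 164 − 163/20 = 3117/20.
Numerically: ≈ 155.8500.
(This is only a lower bound; the true E[α(G)] may be larger.)

E[α(G)] ≥ 3117/20 ≈ 155.8500.


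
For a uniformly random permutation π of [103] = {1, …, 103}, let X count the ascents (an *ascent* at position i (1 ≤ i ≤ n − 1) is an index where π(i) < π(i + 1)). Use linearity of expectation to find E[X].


Write X = Σ X_I over i = 1, …, 102, with X_I the indicator of one ascent.
There are 102 indicators.
For each fixed i, the pair (π(i), π(i+1)) is a uniformly random ordered pair of distinct values from {1, …, 103}; by symmetry P[π(i) < π(i+1)] = 1/2.
By linearity: E[X] = 102 · (1/2) = (103 − 1) · (1/2) = 51 ≈ 51.0000.

E[X] = 51 = 51.0000.


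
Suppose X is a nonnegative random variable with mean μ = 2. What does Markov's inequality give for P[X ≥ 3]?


μ = E[X] = 2, a = 3.
Markov: P[X ≥ 3] ≤ μ/a = (2)/3 = 2/3.
Numerically: ≈ 0.666667.
(Since a = 3 > μ = 2.000000, the bound 2/3 is < 1 and informative.)

P[X ≥ 3] ≤ 2/3 ≈ 0.666667.


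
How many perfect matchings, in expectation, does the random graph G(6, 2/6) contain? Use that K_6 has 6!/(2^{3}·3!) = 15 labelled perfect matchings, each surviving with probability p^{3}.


K_6 has 6!/(2^{3}·3!) = 15 labelled perfect matchings.
For each such perfect matching H, let X_H = 1 if all 3 edges of H are present in G. Then P[X_H = 1] = p^{3} = (1/3)^{3} = 1/27.
Summing the indicators: E[X] = Σ_H E[X_H] = 15 · p^{3} = 15 · 1/27 = 5/9.
Numerically: E[X] ≈ 0.556.

E[X] = 15 · (1/3)^{3} = 5/9 ≈ 0.556.


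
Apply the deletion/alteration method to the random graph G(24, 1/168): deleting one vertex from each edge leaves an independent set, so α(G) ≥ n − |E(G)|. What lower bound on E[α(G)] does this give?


E[|E(G)|] = C(24, 2)·p = 276 · (1/168) = 23/14.
E[α(G)] ≥ n − E[|E(G)|] = 24 − 23/14 = 313/14.
Numerically: ≈ 22.3571.
(This is only a lower bound; the true E[α(G)] may be larger.)

E[α(G)] ≥ 313/14 ≈ 22.3571.


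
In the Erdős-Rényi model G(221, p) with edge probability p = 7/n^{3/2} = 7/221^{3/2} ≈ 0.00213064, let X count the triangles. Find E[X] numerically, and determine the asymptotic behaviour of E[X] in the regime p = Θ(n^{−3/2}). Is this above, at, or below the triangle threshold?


Number of potential triangles: C(221, 3) = 1774630.
Each occurs with probability p³ ≈ (0.00213064)³ ≈ 9.67228063e-09.
By linearity: E[X] = C(221, 3)·p³ ≈ 1774630 · 9.67228063e-09 ≈ 0.017165.
Since α = 3/2 > 1, p = c/n^{3/2} = o(1/n) is below the triangle threshold p ~ 1/n. Asymptotically E[X] ~ (c³/6)·n^{3(1−α)} = (7³/6)·n^{-1.5} → 0, so by Markov's inequality G has no triangles w.h.p.

E[X] ≈ 0.017165; in regime p = Θ(1/n^{3/2}) E[X] tends to 0 (below the triangle threshold p ~ 1/n).


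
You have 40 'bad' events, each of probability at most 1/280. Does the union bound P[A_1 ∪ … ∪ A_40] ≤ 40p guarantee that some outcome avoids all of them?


Union bound: P[∪_{i=1}^{40} A_i] ≤ Σ_i P[A_i] ≤ 40·p = 40·(1/280) = 1/7.
Numerically: 1/7 ≈ 0.1429.
Is 1/7 < 1? YES.
Since P[∪ A_i] ≤ 1/7 < 1, the complement has P[∩ A_i^c] ≥ 1 − 1/7 = 6/7 > 0, so some outcome avoids every A_i.

40·p = 1/7 ≈ 0.1429; existence CERTIFIED by the union bound.


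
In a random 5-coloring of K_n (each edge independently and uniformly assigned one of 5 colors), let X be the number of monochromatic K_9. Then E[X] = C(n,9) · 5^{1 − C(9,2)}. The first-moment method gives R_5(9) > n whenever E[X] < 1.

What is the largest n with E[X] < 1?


We need C(n, 9) · 5^{1 − 36} < 1, i.e. C(n, 9) < 5^{36 − 1} = 2910383045673370361328125.
Check values of n near the boundary:
  n = 2167: C(2167, 9) = 2855899084841489792706810; 2855899084841489792706810 < 2910383045673370361328125? YES
  n = 2168: C(2168, 9) = 2867804175977929537095120; 2867804175977929537095120 < 2910383045673370361328125? YES
  n = 2169: C(2169, 9) = 2879753360044504243499683; 2879753360044504243499683 < 2910383045673370361328125? YES
  n = 2170: C(2170, 9) = 2891746779868845075610510; 2891746779868845075610510 < 2910383045673370361328125? YES
  n = 2171: C(2171, 9) = 2903784578674959601827205; 2903784578674959601827205 < 2910383045673370361328125? YES
  n = 2172: C(2172, 9) = 2915866900084148060642020; 2915866900084148060642020 < 2910383045673370361328125? NO
The largest n with C(n, 9) < 2910383045673370361328125 is n = 2171 (where E[X] = 580756915734991920365441/582076609134674072265625 ≈ 0.9977). Hence R_5(9) > 2171, i.e. R_5(9) ≥ 2172.

Largest n = 2171; hence R_5(9) > 2171.


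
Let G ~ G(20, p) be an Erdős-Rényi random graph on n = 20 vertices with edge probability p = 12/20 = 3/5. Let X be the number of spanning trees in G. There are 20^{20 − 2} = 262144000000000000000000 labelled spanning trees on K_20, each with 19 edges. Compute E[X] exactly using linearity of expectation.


K_20 has 20^{20 − 2} = 262144000000000000000000 labelled spanning trees.
For each such spanning tree H, let X_H = 1 if all 19 edges of H are present in G. Then P[X_H = 1] = p^{19} = (3/5)^{19} = 1162261467/19073486328125.
By linearity: E[X] = Σ_H E[X_H] = 262144000000000000000000 · p^{19} = 262144000000000000000000 · 1162261467/19073486328125 = 79869999842655731712/5.
Numerically: E[X] ≈ 1.597e+19.

E[X] = 262144000000000000000000 · (3/5)^{19} = 79869999842655731712/5 ≈ 1.597e+19.


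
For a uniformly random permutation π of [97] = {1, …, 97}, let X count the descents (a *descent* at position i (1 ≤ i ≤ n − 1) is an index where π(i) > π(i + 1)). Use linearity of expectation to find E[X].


Write X = Σ X_I over i = 1, …, 96, with X_I the indicator of one descent.
There are 96 indicators.
For each fixed i, the pair (π(i), π(i+1)) is a uniformly random ordered pair of distinct values from {1, …, 97}; by symmetry P[π(i) > π(i+1)] = 1/2.
By linearity: E[X] = 96 · (1/2) = (97 − 1) · (1/2) = 48 ≈ 48.000000.

E[X] = 48 = 48.000000.


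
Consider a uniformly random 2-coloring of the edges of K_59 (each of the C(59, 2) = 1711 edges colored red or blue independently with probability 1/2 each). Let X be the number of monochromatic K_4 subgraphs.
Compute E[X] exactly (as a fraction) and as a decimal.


Let X = Σ_S X_S over the C(59, 4) = 455126 subsets S of size 4, where X_S = 1 if the K_4 on S is monochromatic.
For a fixed S, the K_4 on S has C(4, 2) = 6 edges. P[all 6 edges red] = (1/2)^6, and likewise for blue, so P[monochromatic] = 2·(1/2)^6 = 2^{1 − 6} = 1/32.
By linearity of expectation: E[X] = C(59, 4) · 2^{1 − 6} = 455126 · 1/32 = 227563/16.
Numerically: E[X] ≈ 14222.6875.

E[X] = C(59,4)·2^(1−C(4,2)) = 227563/16 ≈ 14222.6875.


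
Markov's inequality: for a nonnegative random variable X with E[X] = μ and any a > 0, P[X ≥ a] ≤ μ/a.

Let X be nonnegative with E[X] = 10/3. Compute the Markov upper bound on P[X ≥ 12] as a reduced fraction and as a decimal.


μ = E[X] = 10/3, a = 12.
Markov: P[X ≥ 12] ≤ μ/a = (10/3)/12 = 5/18.
Numerically: ≈ 0.27778.
(Since a = 12 > μ = 3.33333, the bound 5/18 is < 1 and informative.)

P[X ≥ 12] ≤ 5/18 ≈ 0.27778.


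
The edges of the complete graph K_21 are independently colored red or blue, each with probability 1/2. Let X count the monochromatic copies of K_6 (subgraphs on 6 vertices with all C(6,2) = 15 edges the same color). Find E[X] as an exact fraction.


Let X = Σ_S X_S over the C(21, 6) = 54264 subsets S of size 6, where X_S = 1 if the K_6 on S is monochromatic.
For a fixed S, the K_6 on S has C(6, 2) = 15 edges. P[all 15 edges red] = (1/2)^15, and likewise for blue, so P[monochromatic] = 2·(1/2)^15 = 2^{1 − 15} = 1/16384.
By linearity of expectation: E[X] = C(21, 6) · 2^{1 − 15} = 54264 · 1/16384 = 6783/2048.
Numerically: E[X] ≈ 3.312012.

E[X] = C(21,6)·2^(1−C(6,2)) = 6783/2048 ≈ 3.312012.


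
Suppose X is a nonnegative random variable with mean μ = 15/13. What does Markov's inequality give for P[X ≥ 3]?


μ = E[X] = 15/13, a = 3.
Markov: P[X ≥ 3] ≤ μ/a = (15/13)/3 = 5/13.
Numerically: ≈ 0.384615.
(Since a = 3 > μ = 1.153846, the bound 5/13 is < 1 and informative.)

P[X ≥ 3] ≤ 5/13 ≈ 0.384615.


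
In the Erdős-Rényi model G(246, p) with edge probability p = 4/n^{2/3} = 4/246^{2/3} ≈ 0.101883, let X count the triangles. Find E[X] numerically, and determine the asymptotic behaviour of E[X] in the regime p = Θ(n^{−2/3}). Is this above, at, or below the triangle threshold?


Number of potential triangles: C(246, 3) = 2450980.
Each occurs with probability p³ ≈ (0.101883)³ ≈ 1.05757155e-03.
By linearity: E[X] = C(246, 3)·p³ ≈ 2450980 · 1.05757155e-03 ≈ 2592.086721.
Since α = 2/3 < 1, p = c/n^{2/3} ≫ 1/n is above the triangle threshold p ~ 1/n. Asymptotically E[X] ~ (c³/6)·n^{3(1−α)} = (4³/6)·n^{1} → ∞; triangles are abundant w.h.p.

E[X] ≈ 2592.086721; in regime p = Θ(1/n^{2/3}) E[X] diverges (above the triangle threshold p ~ 1/n).


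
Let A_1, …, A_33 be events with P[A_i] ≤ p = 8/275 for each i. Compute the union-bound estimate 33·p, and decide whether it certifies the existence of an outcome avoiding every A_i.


Union bound: P[∪_{i=1}^{33} A_i] ≤ Σ_i P[A_i] ≤ 33·p = 33·(8/275) = 24/25.
Numerically: 24/25 ≈ 0.960000.
Is 24/25 < 1? YES.
Since P[∪ A_i] ≤ 24/25 < 1, the complement has P[∩ A_i^c] ≥ 1 − 24/25 = 1/25 > 0, so some outcome avoids every A_i.

33·p = 24/25 ≈ 0.960000; existence CERTIFIED by the union bound.


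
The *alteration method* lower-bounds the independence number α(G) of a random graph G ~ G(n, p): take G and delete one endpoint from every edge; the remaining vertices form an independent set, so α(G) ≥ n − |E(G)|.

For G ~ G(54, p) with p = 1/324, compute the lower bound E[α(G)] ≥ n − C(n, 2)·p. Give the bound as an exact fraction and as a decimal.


E[|E(G)|] = C(54, 2)·p = 1431 · (1/324) = 53/12.
E[α(G)] ≥ n − E[|E(G)|] = 54 − 53/12 = 595/12.
Numerically: ≈ 49.583.
(This is only a lower bound; the true E[α(G)] may be larger.)

E[α(G)] ≥ 595/12 ≈ 49.583.


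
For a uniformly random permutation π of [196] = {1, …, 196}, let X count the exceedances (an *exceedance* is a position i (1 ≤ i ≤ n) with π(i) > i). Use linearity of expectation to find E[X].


Write X = Σ_{i=1}^{196} X_i, where X_i = 1_{π(i) > i}.
For each fixed i, π(i) is uniform over {1, …, 196} (marginal of a uniform permutation), so P[π(i) > i] = (n − i)/n. Summing: Σ_{i=1}^{196} (n − i)/n = (0 + 1 + … + 195)/196 = 196(196 − 1)/(2·196) = (196 − 1)/2.
Hence E[X] = Σ_{i=1}^{196} (196 − i)/196 = 195/2 ≈ 97.500000.

E[X] = 195/2 = 97.500000.


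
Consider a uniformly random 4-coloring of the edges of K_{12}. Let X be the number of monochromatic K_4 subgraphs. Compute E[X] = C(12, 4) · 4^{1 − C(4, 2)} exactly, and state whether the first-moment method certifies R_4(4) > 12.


E[X] = C(12, 4) · 4^{1 − 6} = 495 · 4^{−5} = 495/1024.
As a reduced fraction: E[X] = 495/1024 ≈ 0.4833984.
Is E[X] < 1? YES.
Since E[X] < 1, there exists a 4-coloring of K_{12} with no monochromatic K_4; hence R_4(4) > 12.

E[X] = 495/1024 ≈ 0.4833984; E[X] < 1, so R_4(4) > 12.


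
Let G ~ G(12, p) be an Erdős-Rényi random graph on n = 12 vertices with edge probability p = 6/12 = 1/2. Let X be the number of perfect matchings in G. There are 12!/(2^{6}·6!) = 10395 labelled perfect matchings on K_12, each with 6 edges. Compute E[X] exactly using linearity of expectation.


K_12 has 12!/(2^{6}·6!) = 10395 labelled perfect matchings.
For each such perfect matching H, let X_H = 1 if all 6 edges of H are present in G. Then P[X_H = 1] = p^{6} = (1/2)^{6} = 1/64.
By linearity of expectation: E[X] = Σ_H E[X_H] = 10395 · p^{6} = 10395 · 1/64 = 10395/64.
Numerically: E[X] ≈ 162.42.

E[X] = 10395 · (1/2)^{6} = 10395/64 ≈ 162.42.


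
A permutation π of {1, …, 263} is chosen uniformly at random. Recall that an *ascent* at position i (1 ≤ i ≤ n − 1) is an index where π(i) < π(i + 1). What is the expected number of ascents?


Write X = Σ X_I over i = 1, …, 262, with X_I the indicator of one ascent.
There are 262 indicators.
For each fixed i, the pair (π(i), π(i+1)) is a uniformly random ordered pair of distinct values from {1, …, 263}; by symmetry P[π(i) < π(i+1)] = 1/2.
By linearity: E[X] = 262 · (1/2) = (263 − 1) · (1/2) = 131 ≈ 131.000000.

E[X] = 131 = 131.000000.


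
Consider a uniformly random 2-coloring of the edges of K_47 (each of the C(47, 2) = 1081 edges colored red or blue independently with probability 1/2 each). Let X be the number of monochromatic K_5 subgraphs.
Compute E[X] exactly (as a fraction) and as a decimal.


Let X = Σ_S X_S over the C(47, 5) = 1533939 subsets S of size 5, where X_S = 1 if the K_5 on S is monochromatic.
For a fixed S, the K_5 on S has C(5, 2) = 10 edges. P[all 10 edges red] = (1/2)^10, and likewise for blue, so P[monochromatic] = 2·(1/2)^10 = 2^{1 − 10} = 1/512.
Summing: E[X] = C(47, 5) · 2^{1 − 10} = 1533939 · 1/512 = 1533939/512.
Numerically: E[X] ≈ 2995.975.

E[X] = C(47,5)·2^(1−C(5,2)) = 1533939/512 ≈ 2995.975.


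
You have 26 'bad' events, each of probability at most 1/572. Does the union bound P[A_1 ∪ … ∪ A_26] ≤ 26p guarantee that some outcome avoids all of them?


Union bound: P[∪_{i=1}^{26} A_i] ≤ Σ_i P[A_i] ≤ 26·p = 26·(1/572) = 1/22.
Numerically: 1/22 ≈ 0.045455.
Is 1/22 < 1? YES.
Since P[∪ A_i] ≤ 1/22 < 1, the complement has P[∩ A_i^c] ≥ 1 − 1/22 = 21/22 > 0, so some outcome avoids every A_i.

26·p = 1/22 ≈ 0.045455; existence CERTIFIED by the union bound.


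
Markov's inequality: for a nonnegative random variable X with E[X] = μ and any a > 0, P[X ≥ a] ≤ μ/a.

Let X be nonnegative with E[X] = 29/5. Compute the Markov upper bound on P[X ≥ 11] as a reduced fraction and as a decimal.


μ = E[X] = 29/5, a = 11.
Markov: P[X ≥ 11] ≤ μ/a = (29/5)/11 = 29/55.
Numerically: ≈ 0.527273.
(Since a = 11 > μ = 5.800000, the bound 29/55 is < 1 and informative.)

P[X ≥ 11] ≤ 29/55 ≈ 0.527273.


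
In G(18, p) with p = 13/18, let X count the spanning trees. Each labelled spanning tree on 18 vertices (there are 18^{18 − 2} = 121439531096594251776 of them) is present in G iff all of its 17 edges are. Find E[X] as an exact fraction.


K_18 has 18^{18 − 2} = 121439531096594251776 labelled spanning trees.
For each such spanning tree H, let X_H = 1 if all 17 edges of H are present in G. Then P[X_H = 1] = p^{17} = (13/18)^{17} = 8650415919381337933/2185911559738696531968.
By linearity of expectation: E[X] = Σ_H E[X_H] = 121439531096594251776 · p^{17} = 121439531096594251776 · 8650415919381337933/2185911559738696531968 = 8650415919381337933/18.
Numerically: E[X] ≈ 4.80579e+17.

E[X] = 121439531096594251776 · (13/18)^{17} = 8650415919381337933/18 ≈ 4.80579e+17.


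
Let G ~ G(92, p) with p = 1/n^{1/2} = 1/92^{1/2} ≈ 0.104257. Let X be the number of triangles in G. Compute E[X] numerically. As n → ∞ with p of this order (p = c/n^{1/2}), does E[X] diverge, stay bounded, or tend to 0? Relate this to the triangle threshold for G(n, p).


Number of potential triangles: C(92, 3) = 125580.
Each occurs with probability p³ ≈ (0.104257)³ ≈ 1.13323051e-03.
By linearity: E[X] = C(92, 3)·p³ ≈ 125580 · 1.13323051e-03 ≈ 142.311088.
Since α = 1/2 < 1, p = c/n^{1/2} ≫ 1/n is above the triangle threshold p ~ 1/n. Asymptotically E[X] ~ (c³/6)·n^{3(1−α)} = (1³/6)·n^{1.5} → ∞; triangles are abundant w.h.p.

E[X] ≈ 142.311088; in regime p = Θ(1/n^{1/2}) E[X] diverges (above the triangle threshold p ~ 1/n).


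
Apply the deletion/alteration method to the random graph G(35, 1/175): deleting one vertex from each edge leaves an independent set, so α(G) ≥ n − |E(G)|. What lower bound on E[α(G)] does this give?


E[|E(G)|] = C(35, 2)·p = 595 · (1/175) = 17/5.
E[α(G)] ≥ n − E[|E(G)|] = 35 − 17/5 = 158/5.
Numerically: ≈ 31.60000.
(This is only a lower bound; the true E[α(G)] may be larger.)

E[α(G)] ≥ 158/5 ≈ 31.60000.


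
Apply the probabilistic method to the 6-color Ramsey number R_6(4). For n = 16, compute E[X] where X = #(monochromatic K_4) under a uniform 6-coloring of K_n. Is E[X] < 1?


E[X] = C(16, 4) · 6^{1 − 6} = 1820 · 6^{−5} = 1820/7776.
As a reduced fraction: E[X] = 455/1944 ≈ 0.2340535.
Is E[X] < 1? YES.
Since E[X] < 1, there exists a 6-coloring of K_{16} with no monochromatic K_4; hence R_6(4) > 16.

E[X] = 455/1944 ≈ 0.2340535; E[X] < 1, so R_6(4) > 16.


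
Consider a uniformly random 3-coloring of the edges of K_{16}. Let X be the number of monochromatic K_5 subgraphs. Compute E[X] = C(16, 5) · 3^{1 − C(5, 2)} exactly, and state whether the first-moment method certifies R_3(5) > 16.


E[X] = C(16, 5) · 3^{1 − 10} = 4368 · 3^{−9} = 4368/19683.
As a reduced fraction: E[X] = 1456/6561 ≈ 0.2219.
Is E[X] < 1? YES.
Since E[X] < 1, there exists a 3-coloring of K_{16} with no monochromatic K_5; hence R_3(5) > 16.

E[X] = 1456/6561 ≈ 0.2219; E[X] < 1, so R_3(5) > 16.


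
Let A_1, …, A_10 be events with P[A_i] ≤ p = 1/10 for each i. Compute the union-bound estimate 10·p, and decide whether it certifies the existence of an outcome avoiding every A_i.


Union bound: P[∪_{i=1}^{10} A_i] ≤ Σ_i P[A_i] ≤ 10·p = 10·(1/10) = 1.
Numerically: 1 ≈ 1.000000.
Is 1 < 1? NO.
Since the bound 1 is ≥ 1, the union bound is uninformative here; it does NOT by itself certify existence.

10·p = 1 ≈ 1.000000; existence NOT certified by the union bound.
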